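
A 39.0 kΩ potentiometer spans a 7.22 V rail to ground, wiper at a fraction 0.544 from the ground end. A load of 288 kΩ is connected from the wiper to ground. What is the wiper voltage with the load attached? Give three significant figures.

V ≈ 3.80 V

The wiper splits the pot into (1−α)R = 17.78 kΩ above and αR = 21.22 kΩ below.
Lower section ‖ load = 19.76 kΩ.
V_wiper = 7.22 × 19.76/(17.78 + 19.76) = 3.80 V.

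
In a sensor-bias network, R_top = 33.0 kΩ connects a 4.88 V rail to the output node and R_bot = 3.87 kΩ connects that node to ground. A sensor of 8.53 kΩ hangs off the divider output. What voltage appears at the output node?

The load sits in parallel with R_bot: R_bot‖R_L = (3.87 × 8.53) / (3.87 + 8.53) = 2.662 kΩ.
V_out = 4.88 × 2.662 / (33.0 + 2.662) = 4.88 × 2.662/35.66 = 0.364 V.

V_out ≈ 0.364 V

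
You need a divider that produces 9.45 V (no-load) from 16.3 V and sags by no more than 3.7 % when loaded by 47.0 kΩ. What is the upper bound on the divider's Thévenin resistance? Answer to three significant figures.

Loading drop = R_th/(R_th + R_L) ≤ 0.0370, so R_th ≤ R_L · ε/(1−ε) = 47.0 kΩ × 0.0370/0.9630 = 1.81 kΩ.

R_th ≤ 1.81 kΩ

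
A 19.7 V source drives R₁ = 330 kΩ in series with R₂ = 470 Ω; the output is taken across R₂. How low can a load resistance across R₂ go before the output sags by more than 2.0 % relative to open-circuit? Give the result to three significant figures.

Output resistance R_th = R₁‖R₂ = (330000 × 470)/330500 = 469.3 Ω.
The fractional drop is R_th/(R_th + R_L); requiring this ≤ 0.0200 gives R_L ≥ R_th(1/0.0200 − 1) = 469.3 × 49.00 = 23.0 kΩ.

R_L(min) ≈ 23.0 kΩ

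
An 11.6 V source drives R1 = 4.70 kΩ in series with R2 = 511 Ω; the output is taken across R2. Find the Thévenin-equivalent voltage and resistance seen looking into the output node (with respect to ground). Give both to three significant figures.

V_th = 1.14 V, R_th = 461 Ω

V_th is the open-circuit tap voltage: 11.6 × 511/(4700 + 511) = 1.14 V.
With the supply zeroed, R1 and R2 appear in parallel from the tap: R_th = R1‖R2 = (4700 × 511)/5211 = 461 Ω.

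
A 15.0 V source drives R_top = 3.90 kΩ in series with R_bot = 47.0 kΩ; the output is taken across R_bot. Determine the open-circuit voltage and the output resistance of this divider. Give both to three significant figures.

V_th = 13.9 V, R_th = 3.60 kΩ

V_th is the open-circuit tap voltage: 15.0 × 47.0/(3.90 + 47.0) = 13.9 V.
With the supply zeroed, R_top and R_bot appear in parallel from the tap: R_th = R_top‖R_bot = (3.90 × 47.0)/50.90 = 3.60 kΩ.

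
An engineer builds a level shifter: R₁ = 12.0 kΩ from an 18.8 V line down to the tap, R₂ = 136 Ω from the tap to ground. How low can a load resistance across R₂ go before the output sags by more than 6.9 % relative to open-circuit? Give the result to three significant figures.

Output resistance R_th = R₁‖R₂ = (12000 × 136)/12140 = 134.5 Ω.
The fractional drop is R_th/(R_th + R_L); requiring this ≤ 0.0690 gives R_L ≥ R_th(1/0.0690 − 1) = 134.5 × 13.49 = 1.81 kΩ.

R_L(min) ≈ 1.81 kΩ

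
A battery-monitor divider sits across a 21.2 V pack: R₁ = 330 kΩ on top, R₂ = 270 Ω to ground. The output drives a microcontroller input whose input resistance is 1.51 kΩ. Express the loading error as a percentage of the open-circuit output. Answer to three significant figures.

Unloaded V = 21.2 × 270/330300 = 0.01733 V.
Loaded: R₂‖R_L = 229.0 Ω, giving V = 21.2 × 229.0/330200 = 0.01470 V.
Drop = (0.01733 − 0.01470) / 0.01733 = 15.2 %.

15.2 %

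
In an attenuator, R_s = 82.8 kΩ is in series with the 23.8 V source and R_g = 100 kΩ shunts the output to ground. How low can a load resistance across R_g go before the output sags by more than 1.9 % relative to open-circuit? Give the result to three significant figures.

Output resistance R_th = R_s‖R_g = (82.8 × 100)/182.8 = 45.30 kΩ.
The fractional drop is R_th/(R_th + R_L); requiring this ≤ 0.0190 gives R_L ≥ R_th(1/0.0190 − 1) = 45.30 × 51.63 = 2.34 MΩ.

R_L(min) ≈ 2.34 MΩ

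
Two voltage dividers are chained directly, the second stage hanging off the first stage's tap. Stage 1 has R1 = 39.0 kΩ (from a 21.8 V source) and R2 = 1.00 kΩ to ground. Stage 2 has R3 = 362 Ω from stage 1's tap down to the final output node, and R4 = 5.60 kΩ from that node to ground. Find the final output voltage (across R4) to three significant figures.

Stage 2 presents R3+R4 = 5962 Ω as a load on stage 1's tap.
Stage 1's lower leg becomes R2‖(R3+R4) = 856.4 Ω, so V_mid = 21.8 × 856.4/39860 = 0.4684 V.
Stage 2 is itself unloaded: V_out = V_mid × R4/(R3+R4) = 0.4684 × 5600/5962 = 0.440 V.

V_out ≈ 0.440 V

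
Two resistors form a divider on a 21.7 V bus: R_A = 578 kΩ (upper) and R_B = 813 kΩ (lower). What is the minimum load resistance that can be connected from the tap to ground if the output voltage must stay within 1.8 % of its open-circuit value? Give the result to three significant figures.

R_L(min) ≈ 18.4 MΩ

Output resistance R_th = R_A‖R_B = (578 × 813)/1391 = 337.8 kΩ.
The fractional drop is R_th/(R_th + R_L); requiring this ≤ 0.0180 gives R_L ≥ R_th(1/0.0180 − 1) = 337.8 × 54.56 = 18.4 MΩ.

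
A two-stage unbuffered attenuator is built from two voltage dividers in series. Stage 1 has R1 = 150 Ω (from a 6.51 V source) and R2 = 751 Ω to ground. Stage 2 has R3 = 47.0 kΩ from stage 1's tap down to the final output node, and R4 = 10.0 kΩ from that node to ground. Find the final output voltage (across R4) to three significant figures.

V_out ≈ 0.950 V

Stage 2 presents R3+R4 = 57000 Ω as a load on stage 1's tap.
Stage 1's lower leg becomes R2‖(R3+R4) = 741.2 Ω, so V_mid = 6.51 × 741.2/891.2 = 5.414 V.
Stage 2 is itself unloaded: V_out = V_mid × R4/(R3+R4) = 5.414 × 10000/57000 = 0.950 V.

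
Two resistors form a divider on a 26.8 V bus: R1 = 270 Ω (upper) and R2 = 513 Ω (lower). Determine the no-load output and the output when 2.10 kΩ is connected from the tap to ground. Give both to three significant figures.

Unloaded: 17.6 V; loaded: 16.2 V

Open-circuit: V = 26.8 × 513/(270 + 513) = 17.6 V.
With the load, R2 becomes R2‖R_L = 412.3 Ω, so V = 26.8 × 412.3/682.3 = 16.2 V.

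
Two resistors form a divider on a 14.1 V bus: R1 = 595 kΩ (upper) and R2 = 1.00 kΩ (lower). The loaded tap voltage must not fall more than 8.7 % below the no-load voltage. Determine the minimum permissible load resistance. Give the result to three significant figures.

Output resistance R_th = R1‖R2 = (595000 × 1000)/596000 = 998.3 Ω.
The fractional drop is R_th/(R_th + R_L); requiring this ≤ 0.0870 gives R_L ≥ R_th(1/0.0870 − 1) = 998.3 × 10.49 = 10.5 kΩ.

R_L(min) ≈ 10.5 kΩ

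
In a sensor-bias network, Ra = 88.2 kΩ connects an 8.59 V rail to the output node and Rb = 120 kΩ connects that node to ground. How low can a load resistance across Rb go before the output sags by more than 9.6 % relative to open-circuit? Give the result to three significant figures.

Output resistance R_th = Ra‖Rb = (88.2 × 120)/208.2 = 50.84 kΩ.
The fractional drop is R_th/(R_th + R_L); requiring this ≤ 0.0960 gives R_L ≥ R_th(1/0.0960 − 1) = 50.84 × 9.417 = 479 kΩ.

R_L(min) ≈ 479 kΩ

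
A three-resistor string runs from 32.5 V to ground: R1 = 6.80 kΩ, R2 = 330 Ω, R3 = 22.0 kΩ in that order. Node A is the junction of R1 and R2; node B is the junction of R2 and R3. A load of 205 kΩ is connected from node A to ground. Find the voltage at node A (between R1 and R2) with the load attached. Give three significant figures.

Below node A the series string R2+R3 = 22330 Ω sits in parallel with the 205000 Ω load: 20140 Ω.
V_A = 32.5 × 20140/(6800 + 20140) = 24.3 V.

V ≈ 24.3 V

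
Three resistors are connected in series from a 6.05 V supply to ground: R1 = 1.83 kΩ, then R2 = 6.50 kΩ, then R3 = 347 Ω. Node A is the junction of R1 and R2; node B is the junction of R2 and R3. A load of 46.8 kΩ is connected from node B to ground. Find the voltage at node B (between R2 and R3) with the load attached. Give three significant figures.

At node B, R3 is in parallel with the load: R3‖R_L = 344.4 Ω.
Below node A the resistance is R2 + (R3‖R_L) = 6844 Ω, so V_A = 6.05 × 6844/8674 = 4.774 V.
Then V_B = V_A × (R3‖R_L)/(R2 + R3‖R_L) = 4.774 × 344.4/6844 = 0.240 V.

V ≈ 0.240 V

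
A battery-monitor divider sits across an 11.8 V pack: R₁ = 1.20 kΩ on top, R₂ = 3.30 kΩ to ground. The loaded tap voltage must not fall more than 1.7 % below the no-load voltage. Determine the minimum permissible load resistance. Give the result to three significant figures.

R_L(min) ≈ 50.9 kΩ

Output resistance R_th = R₁‖R₂ = (1200 × 3300)/4500 = 880.0 Ω.
The fractional drop is R_th/(R_th + R_L); requiring this ≤ 0.0170 gives R_L ≥ R_th(1/0.0170 − 1) = 880.0 × 57.82 = 50.9 kΩ.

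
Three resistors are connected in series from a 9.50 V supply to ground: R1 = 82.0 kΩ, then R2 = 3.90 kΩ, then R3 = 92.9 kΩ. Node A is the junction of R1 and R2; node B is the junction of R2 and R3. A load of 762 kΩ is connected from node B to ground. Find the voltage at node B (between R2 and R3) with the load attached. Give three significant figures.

V ≈ 4.66 V

At node B, R3 is in parallel with the load: R3‖R_L = 82.80 kΩ.
Below node A the resistance is R2 + (R3‖R_L) = 86.70 kΩ, so V_A = 9.50 × 86.70/168.7 = 4.882 V.
Then V_B = V_A × (R3‖R_L)/(R2 + R3‖R_L) = 4.882 × 82.80/86.70 = 4.66 V.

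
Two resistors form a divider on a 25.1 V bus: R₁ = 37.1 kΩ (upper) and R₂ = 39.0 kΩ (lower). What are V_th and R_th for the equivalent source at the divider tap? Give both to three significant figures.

V_th = 12.9 V, R_th = 19.0 kΩ

V_th is the open-circuit tap voltage: 25.1 × 39.0/(37.1 + 39.0) = 12.9 V.
With the supply zeroed, R₁ and R₂ appear in parallel from the tap: R_th = R₁‖R₂ = (37.1 × 39.0)/76.10 = 19.0 kΩ.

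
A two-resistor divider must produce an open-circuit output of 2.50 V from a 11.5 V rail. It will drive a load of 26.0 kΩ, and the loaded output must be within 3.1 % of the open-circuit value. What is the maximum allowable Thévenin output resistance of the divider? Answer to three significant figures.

R_th ≤ 832 Ω

Loading drop = R_th/(R_th + R_L) ≤ 0.0310, so R_th ≤ R_L · ε/(1−ε) = 26.0 kΩ × 0.0310/0.9690 = 832 Ω.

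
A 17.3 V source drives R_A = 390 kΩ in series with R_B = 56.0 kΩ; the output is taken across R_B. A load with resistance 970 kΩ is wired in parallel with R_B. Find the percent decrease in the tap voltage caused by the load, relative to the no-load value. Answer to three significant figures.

The divider's output (Thévenin) resistance is R_A‖R_B = 48.97 kΩ.
Fractional drop under load = R_th/(R_th + R_L) = 48.97 / (48.97 + 970) = 0.04806.
So the output falls by 4.81 %.

4.81 %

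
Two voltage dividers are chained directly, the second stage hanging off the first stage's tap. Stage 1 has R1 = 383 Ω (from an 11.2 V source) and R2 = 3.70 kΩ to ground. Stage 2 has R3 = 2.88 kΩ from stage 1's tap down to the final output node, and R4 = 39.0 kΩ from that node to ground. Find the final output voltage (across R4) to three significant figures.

V_out ≈ 9.37 V

Stage 2 presents R3+R4 = 41880 Ω as a load on stage 1's tap.
Stage 1's lower leg becomes R2‖(R3+R4) = 3400 Ω, so V_mid = 11.2 × 3400/3783 = 10.07 V.
Stage 2 is itself unloaded: V_out = V_mid × R4/(R3+R4) = 10.07 × 39000/41880 = 9.37 V.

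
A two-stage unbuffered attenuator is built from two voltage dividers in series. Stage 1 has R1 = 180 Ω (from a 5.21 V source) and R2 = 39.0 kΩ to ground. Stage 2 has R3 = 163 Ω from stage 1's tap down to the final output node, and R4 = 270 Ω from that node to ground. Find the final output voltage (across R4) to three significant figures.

Stage 2 presents R3+R4 = 433.0 Ω as a load on stage 1's tap.
Stage 1's lower leg becomes R2‖(R3+R4) = 428.2 Ω, so V_mid = 5.21 × 428.2/608.2 = 3.668 V.
Stage 2 is itself unloaded: V_out = V_mid × R4/(R3+R4) = 3.668 × 270/433.0 = 2.29 V.

V_out ≈ 2.29 V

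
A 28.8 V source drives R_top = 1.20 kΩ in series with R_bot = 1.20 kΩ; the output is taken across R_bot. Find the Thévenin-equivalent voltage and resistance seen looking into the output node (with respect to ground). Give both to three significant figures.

V_th is the open-circuit tap voltage: 28.8 × 1.20/(1.20 + 1.20) = 14.4 V.
With the supply zeroed, R_top and R_bot appear in parallel from the tap: R_th = R_top‖R_bot = (1.20 × 1.20)/2.400 = 600 Ω.

V_th = 14.4 V, R_th = 600 Ω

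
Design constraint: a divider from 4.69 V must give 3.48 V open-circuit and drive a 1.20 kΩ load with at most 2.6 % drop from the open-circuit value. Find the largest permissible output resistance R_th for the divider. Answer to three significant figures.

Loading drop = R_th/(R_th + R_L) ≤ 0.0260, so R_th ≤ R_L · ε/(1−ε) = 1.20 kΩ × 0.0260/0.9740 = 32.0 Ω.

R_th ≤ 32.0 Ω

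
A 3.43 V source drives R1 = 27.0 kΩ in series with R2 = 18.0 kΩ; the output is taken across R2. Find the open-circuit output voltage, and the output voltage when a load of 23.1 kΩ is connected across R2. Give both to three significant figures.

Open-circuit: V = 3.43 × 18.0/(27.0 + 18.0) = 1.37 V.
With the load, R2 becomes R2‖R_L = 10.12 kΩ, so V = 3.43 × 10.12/37.12 = 0.935 V.

Unloaded: 1.37 V; loaded: 0.935 V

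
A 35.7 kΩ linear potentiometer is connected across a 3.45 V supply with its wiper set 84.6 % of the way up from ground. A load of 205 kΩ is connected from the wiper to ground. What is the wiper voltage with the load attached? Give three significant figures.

The wiper splits the pot into (1−α)R = 5.498 kΩ above and αR = 30.20 kΩ below.
Lower section ‖ load = 26.32 kΩ.
V_wiper = 3.45 × 26.32/(5.498 + 26.32) = 2.85 V.

V ≈ 2.85 V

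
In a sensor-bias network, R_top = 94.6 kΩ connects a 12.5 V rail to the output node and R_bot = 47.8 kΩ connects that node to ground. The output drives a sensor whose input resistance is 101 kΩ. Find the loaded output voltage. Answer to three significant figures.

The load sits in parallel with R_bot: R_bot‖R_L = (47.8 × 101) / (47.8 + 101) = 32.44 kΩ.
V_out = 12.5 × 32.44 / (94.6 + 32.44) = 12.5 × 32.44/127.0 = 3.19 V.
(Unloaded it would have been 4.20 V.)

V_out ≈ 3.19 V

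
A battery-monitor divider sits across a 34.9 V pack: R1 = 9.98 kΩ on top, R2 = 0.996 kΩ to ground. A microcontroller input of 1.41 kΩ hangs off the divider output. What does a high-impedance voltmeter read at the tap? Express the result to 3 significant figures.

The load sits in parallel with R2: R2‖R_L = (996 × 1410) / (996 + 1410) = 583.7 Ω.
V_out = 34.9 × 583.7 / (9980 + 583.7) = 34.9 × 583.7/10560 = 1.93 V.
(Unloaded it would have been 3.17 V.)

V_out ≈ 1.93 V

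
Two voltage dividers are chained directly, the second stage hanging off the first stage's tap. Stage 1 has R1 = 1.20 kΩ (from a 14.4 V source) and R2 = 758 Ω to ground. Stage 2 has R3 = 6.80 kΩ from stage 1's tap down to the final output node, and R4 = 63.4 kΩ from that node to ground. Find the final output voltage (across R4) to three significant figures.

Stage 2 presents R3+R4 = 70200 Ω as a load on stage 1's tap.
Stage 1's lower leg becomes R2‖(R3+R4) = 749.9 Ω, so V_mid = 14.4 × 749.9/1950 = 5.538 V.
Stage 2 is itself unloaded: V_out = V_mid × R4/(R3+R4) = 5.538 × 63400/70200 = 5.00 V.

V_out ≈ 5.00 V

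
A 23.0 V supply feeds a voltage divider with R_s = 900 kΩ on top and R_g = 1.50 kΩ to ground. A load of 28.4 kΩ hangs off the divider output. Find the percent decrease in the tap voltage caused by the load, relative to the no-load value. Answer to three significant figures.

5.01 %

The divider's output (Thévenin) resistance is R_s‖R_g = 1.498 kΩ.
Fractional drop under load = R_th/(R_th + R_L) = 1.498 / (1.498 + 28.4) = 0.05009.
So the output falls by 5.01 %.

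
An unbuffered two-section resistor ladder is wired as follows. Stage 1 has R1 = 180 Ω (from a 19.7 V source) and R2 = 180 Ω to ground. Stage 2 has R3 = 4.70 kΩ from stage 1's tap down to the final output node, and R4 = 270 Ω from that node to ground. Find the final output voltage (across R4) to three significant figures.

Stage 2 presents R3+R4 = 4970 Ω as a load on stage 1's tap.
Stage 1's lower leg becomes R2‖(R3+R4) = 173.7 Ω, so V_mid = 19.7 × 173.7/353.7 = 9.675 V.
Stage 2 is itself unloaded: V_out = V_mid × R4/(R3+R4) = 9.675 × 270/4970 = 0.526 V.

V_out ≈ 0.526 V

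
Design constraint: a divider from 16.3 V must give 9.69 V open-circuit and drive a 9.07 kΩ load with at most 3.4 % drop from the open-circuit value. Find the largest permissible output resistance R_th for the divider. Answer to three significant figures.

R_th ≤ 319 Ω

Loading drop = R_th/(R_th + R_L) ≤ 0.0340, so R_th ≤ R_L · ε/(1−ε) = 9.07 kΩ × 0.0340/0.9660 = 319 Ω.
(Any R1, R2 with R2/(R1+R2) = 0.594 and R1‖R2 ≤ 319 Ω will meet the spec.)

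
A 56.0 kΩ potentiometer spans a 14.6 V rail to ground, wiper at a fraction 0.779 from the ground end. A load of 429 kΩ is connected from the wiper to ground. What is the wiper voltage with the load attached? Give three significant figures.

The wiper splits the pot into (1−α)R = 12.38 kΩ above and αR = 43.62 kΩ below.
Lower section ‖ load = 39.60 kΩ.
V_wiper = 14.6 × 39.60/(12.38 + 39.60) = 11.1 V.

V ≈ 11.1 V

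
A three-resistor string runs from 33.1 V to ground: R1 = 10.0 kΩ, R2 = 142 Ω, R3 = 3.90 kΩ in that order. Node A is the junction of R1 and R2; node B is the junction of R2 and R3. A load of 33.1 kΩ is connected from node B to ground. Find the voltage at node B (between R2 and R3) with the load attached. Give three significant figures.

At node B, R3 is in parallel with the load: R3‖R_L = 3489 Ω.
Below node A the resistance is R2 + (R3‖R_L) = 3631 Ω, so V_A = 33.1 × 3631/13630 = 8.817 V.
Then V_B = V_A × (R3‖R_L)/(R2 + R3‖R_L) = 8.817 × 3489/3631 = 8.47 V.

V ≈ 8.47 V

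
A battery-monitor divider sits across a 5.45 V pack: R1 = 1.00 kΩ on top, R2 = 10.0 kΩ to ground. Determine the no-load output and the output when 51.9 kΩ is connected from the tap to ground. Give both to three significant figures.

Unloaded: 4.95 V; loaded: 4.87 V

Open-circuit: V = 5.45 × 10.0/(1.00 + 10.0) = 4.95 V.
With the load, R2 becomes R2‖R_L = 8.384 kΩ, so V = 5.45 × 8.384/9.384 = 4.87 V.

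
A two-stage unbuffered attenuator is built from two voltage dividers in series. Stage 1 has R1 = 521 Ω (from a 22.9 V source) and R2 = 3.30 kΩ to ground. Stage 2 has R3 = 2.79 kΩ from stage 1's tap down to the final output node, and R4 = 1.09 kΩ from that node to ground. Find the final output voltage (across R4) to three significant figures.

V_out ≈ 4.98 V

Stage 2 presents R3+R4 = 3880 Ω as a load on stage 1's tap.
Stage 1's lower leg becomes R2‖(R3+R4) = 1783 Ω, so V_mid = 22.9 × 1783/2304 = 17.72 V.
Stage 2 is itself unloaded: V_out = V_mid × R4/(R3+R4) = 17.72 × 1090/3880 = 4.98 V.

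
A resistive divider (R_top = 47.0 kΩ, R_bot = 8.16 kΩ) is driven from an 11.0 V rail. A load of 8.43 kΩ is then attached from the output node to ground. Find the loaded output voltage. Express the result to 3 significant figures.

V_out ≈ 0.892 V

The load sits in parallel with R_bot: R_bot‖R_L = (8.16 × 8.43) / (8.16 + 8.43) = 4.146 kΩ.
V_out = 11.0 × 4.146 / (47.0 + 4.146) = 11.0 × 4.146/51.15 = 0.892 V.
(Unloaded it would have been 1.63 V.)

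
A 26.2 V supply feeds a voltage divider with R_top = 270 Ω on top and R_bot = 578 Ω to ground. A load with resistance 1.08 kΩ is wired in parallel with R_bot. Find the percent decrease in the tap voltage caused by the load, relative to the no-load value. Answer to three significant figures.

14.6 %

The divider's output (Thévenin) resistance is R_top‖R_bot = 184.0 Ω.
Fractional drop under load = R_th/(R_th + R_L) = 184.0 / (184.0 + 1080) = 0.1456.
So the output falls by 14.6 %.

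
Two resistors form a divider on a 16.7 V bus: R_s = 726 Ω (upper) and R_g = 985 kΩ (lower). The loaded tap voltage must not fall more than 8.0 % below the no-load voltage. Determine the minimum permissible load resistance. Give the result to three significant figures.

R_L(min) ≈ 8.34 kΩ

Output resistance R_th = R_s‖R_g = (726 × 985000)/985700 = 725.5 Ω.
The fractional drop is R_th/(R_th + R_L); requiring this ≤ 0.0800 gives R_L ≥ R_th(1/0.0800 − 1) = 725.5 × 11.50 = 8.34 kΩ.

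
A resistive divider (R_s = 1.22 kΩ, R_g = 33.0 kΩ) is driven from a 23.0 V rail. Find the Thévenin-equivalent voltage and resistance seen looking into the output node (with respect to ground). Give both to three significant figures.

V_th = 22.2 V, R_th = 1.18 kΩ

V_th is the open-circuit tap voltage: 23.0 × 33.0/(1.22 + 33.0) = 22.2 V.
With the supply zeroed, R_s and R_g appear in parallel from the tap: R_th = R_s‖R_g = (1.22 × 33.0)/34.22 = 1.18 kΩ.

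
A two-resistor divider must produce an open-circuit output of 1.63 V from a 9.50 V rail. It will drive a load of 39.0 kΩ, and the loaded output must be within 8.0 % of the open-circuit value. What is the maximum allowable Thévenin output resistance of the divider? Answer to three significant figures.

R_th ≤ 3.39 kΩ

Loading drop = R_th/(R_th + R_L) ≤ 0.0800, so R_th ≤ R_L · ε/(1−ε) = 39.0 kΩ × 0.0800/0.9200 = 3.39 kΩ.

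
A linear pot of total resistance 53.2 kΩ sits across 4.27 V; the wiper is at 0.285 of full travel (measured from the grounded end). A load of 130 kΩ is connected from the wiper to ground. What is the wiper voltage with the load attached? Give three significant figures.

The wiper splits the pot into (1−α)R = 38.04 kΩ above and αR = 15.16 kΩ below.
Lower section ‖ load = 13.58 kΩ.
V_wiper = 4.27 × 13.58/(38.04 + 13.58) = 1.12 V.

V ≈ 1.12 V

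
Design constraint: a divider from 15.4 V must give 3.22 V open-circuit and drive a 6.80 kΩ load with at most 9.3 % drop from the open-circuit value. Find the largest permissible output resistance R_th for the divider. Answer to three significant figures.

R_th ≤ 697 Ω

Loading drop = R_th/(R_th + R_L) ≤ 0.0930, so R_th ≤ R_L · ε/(1−ε) = 6.80 kΩ × 0.0930/0.9070 = 697 Ω.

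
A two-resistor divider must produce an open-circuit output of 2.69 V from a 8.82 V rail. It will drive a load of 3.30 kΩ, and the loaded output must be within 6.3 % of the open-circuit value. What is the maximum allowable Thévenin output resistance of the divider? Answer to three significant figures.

R_th ≤ 222 Ω

Loading drop = R_th/(R_th + R_L) ≤ 0.0630, so R_th ≤ R_L · ε/(1−ε) = 3.30 kΩ × 0.0630/0.9370 = 222 Ω.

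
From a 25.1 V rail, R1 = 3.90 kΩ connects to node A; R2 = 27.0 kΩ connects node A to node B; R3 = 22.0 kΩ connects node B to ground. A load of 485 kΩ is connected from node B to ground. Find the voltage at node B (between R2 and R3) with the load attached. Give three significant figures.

At node B, R3 is in parallel with the load: R3‖R_L = 21.05 kΩ.
Below node A the resistance is R2 + (R3‖R_L) = 48.05 kΩ, so V_A = 25.1 × 48.05/51.95 = 23.22 V.
Then V_B = V_A × (R3‖R_L)/(R2 + R3‖R_L) = 23.22 × 21.05/48.05 = 10.2 V.

V ≈ 10.2 V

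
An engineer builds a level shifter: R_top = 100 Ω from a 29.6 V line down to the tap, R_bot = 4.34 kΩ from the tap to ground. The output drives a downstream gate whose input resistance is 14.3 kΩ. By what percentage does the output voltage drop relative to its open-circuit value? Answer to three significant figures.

The divider's output (Thévenin) resistance is R_top‖R_bot = 97.75 Ω.
Fractional drop under load = R_th/(R_th + R_L) = 97.75 / (97.75 + 14300) = 0.006789.
So the output falls by 0.679 %.

0.679 %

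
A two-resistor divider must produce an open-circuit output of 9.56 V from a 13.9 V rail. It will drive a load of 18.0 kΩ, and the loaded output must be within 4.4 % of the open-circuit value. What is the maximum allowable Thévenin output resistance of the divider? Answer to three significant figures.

R_th ≤ 828 Ω

Loading drop = R_th/(R_th + R_L) ≤ 0.0440, so R_th ≤ R_L · ε/(1−ε) = 18.0 kΩ × 0.0440/0.9560 = 828 Ω.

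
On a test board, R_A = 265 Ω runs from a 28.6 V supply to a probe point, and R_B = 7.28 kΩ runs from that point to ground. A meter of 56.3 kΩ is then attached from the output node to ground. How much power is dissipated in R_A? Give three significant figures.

Total resistance from the source is R_A + (R_B‖R_L) = 6711 Ω, so I = 28.6/6711 Ω = 4.261 mA.
P = I²·R_A = (4.261 mA)² × 265 Ω = 4.81 mW.

P ≈ 4.81 mW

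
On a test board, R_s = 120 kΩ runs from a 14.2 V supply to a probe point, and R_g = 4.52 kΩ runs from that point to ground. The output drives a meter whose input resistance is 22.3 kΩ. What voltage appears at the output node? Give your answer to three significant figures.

V_out ≈ 0.431 V

The load sits in parallel with R_g: R_g‖R_L = (4.52 × 22.3) / (4.52 + 22.3) = 3.758 kΩ.
V_out = 14.2 × 3.758 / (120 + 3.758) = 14.2 × 3.758/123.8 = 0.431 V.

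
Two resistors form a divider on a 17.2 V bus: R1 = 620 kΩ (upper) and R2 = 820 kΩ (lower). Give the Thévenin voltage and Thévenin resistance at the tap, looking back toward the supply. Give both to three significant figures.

V_th is the open-circuit tap voltage: 17.2 × 820/(620 + 820) = 9.79 V.
With the supply zeroed, R1 and R2 appear in parallel from the tap: R_th = R1‖R2 = (620 × 820)/1440 = 353 kΩ.

V_th = 9.79 V, R_th = 353 kΩ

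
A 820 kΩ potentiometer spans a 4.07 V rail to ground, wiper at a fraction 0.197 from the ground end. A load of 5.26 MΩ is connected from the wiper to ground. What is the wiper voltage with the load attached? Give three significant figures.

V ≈ 0.782 V

The wiper splits the pot into (1−α)R = 658.5 kΩ above and αR = 161.5 kΩ below.
Lower section ‖ load = 156.7 kΩ.
V_wiper = 4.07 × 156.7/(658.5 + 156.7) = 0.782 V.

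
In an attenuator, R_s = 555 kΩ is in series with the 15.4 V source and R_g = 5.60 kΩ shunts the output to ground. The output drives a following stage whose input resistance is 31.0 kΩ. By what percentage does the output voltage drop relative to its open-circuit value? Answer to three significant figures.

The divider's output (Thévenin) resistance is R_s‖R_g = 5.544 kΩ.
Fractional drop under load = R_th/(R_th + R_L) = 5.544 / (5.544 + 31.0) = 0.1517.
So the output falls by 15.2 %.

15.2 %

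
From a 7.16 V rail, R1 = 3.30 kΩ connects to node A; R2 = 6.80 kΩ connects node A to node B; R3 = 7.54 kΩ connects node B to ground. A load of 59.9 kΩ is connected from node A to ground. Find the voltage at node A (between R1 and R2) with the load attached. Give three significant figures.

V ≈ 5.57 V

Below node A the series string R2+R3 = 14.34 kΩ sits in parallel with the 59.9 kΩ load: 11.57 kΩ.
V_A = 7.16 × 11.57/(3.30 + 11.57) = 5.57 V.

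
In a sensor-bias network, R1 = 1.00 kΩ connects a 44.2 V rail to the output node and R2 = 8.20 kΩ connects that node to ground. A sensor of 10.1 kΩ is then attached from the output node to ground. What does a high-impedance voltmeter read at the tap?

V_out ≈ 36.2 V

The load sits in parallel with R2: R2‖R_L = (8.20 × 10.1) / (8.20 + 10.1) = 4.526 kΩ.
V_out = 44.2 × 4.526 / (1.00 + 4.526) = 44.2 × 4.526/5.526 = 36.2 V.
(Unloaded it would have been 39.4 V.)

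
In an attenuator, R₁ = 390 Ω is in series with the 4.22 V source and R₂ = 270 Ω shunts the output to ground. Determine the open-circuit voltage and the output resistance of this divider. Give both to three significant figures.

V_th is the open-circuit tap voltage: 4.22 × 270/(390 + 270) = 1.73 V.
With the supply zeroed, R₁ and R₂ appear in parallel from the tap: R_th = R₁‖R₂ = (390 × 270)/660.0 = 160 Ω.

V_th = 1.73 V, R_th = 160 Ω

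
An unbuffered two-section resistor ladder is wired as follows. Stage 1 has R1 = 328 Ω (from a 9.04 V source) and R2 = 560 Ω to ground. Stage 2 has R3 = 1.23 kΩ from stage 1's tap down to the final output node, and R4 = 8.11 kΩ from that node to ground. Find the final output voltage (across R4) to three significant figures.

V_out ≈ 4.84 V

Stage 2 presents R3+R4 = 9340 Ω as a load on stage 1's tap.
Stage 1's lower leg becomes R2‖(R3+R4) = 528.3 Ω, so V_mid = 9.04 × 528.3/856.3 = 5.577 V.
Stage 2 is itself unloaded: V_out = V_mid × R4/(R3+R4) = 5.577 × 8110/9340 = 4.84 V.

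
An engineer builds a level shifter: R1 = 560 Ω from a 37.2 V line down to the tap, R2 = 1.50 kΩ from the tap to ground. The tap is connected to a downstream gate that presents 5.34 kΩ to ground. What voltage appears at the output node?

The load sits in parallel with R2: R2‖R_L = (1500 × 5340) / (1500 + 5340) = 1171 Ω.
V_out = 37.2 × 1171 / (560 + 1171) = 37.2 × 1171/1731 = 25.2 V.

V_out ≈ 25.2 V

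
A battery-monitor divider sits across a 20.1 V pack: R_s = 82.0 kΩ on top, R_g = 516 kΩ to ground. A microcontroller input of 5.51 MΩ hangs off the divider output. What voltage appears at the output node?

The load sits in parallel with R_g: R_g‖R_L = (516 × 5510) / (516 + 5510) = 471.8 kΩ.
V_out = 20.1 × 471.8 / (82.0 + 471.8) = 20.1 × 471.8/553.8 = 17.1 V.

V_out ≈ 17.1 V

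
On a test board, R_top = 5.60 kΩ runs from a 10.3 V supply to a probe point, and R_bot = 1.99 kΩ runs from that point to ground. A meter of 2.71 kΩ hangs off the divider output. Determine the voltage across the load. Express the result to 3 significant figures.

The load sits in parallel with R_bot: R_bot‖R_L = (1.99 × 2.71) / (1.99 + 2.71) = 1.147 kΩ.
V_out = 10.3 × 1.147 / (5.60 + 1.147) = 10.3 × 1.147/6.747 = 1.75 V.
(Unloaded it would have been 2.70 V.)

V_out ≈ 1.75 V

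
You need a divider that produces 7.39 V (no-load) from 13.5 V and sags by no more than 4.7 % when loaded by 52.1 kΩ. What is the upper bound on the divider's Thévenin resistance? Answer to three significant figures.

R_th ≤ 2.57 kΩ

Loading drop = R_th/(R_th + R_L) ≤ 0.0470, so R_th ≤ R_L · ε/(1−ε) = 52.1 kΩ × 0.0470/0.9530 = 2.57 kΩ.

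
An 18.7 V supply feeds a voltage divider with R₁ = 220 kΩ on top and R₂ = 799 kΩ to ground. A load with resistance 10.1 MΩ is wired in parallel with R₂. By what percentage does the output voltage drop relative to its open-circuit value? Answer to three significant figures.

The divider's output (Thévenin) resistance is R₁‖R₂ = 172.5 kΩ.
Fractional drop under load = R_th/(R_th + R_L) = 172.5 / (172.5 + 10100) = 0.01679.
So the output falls by 1.68 %.

1.68 %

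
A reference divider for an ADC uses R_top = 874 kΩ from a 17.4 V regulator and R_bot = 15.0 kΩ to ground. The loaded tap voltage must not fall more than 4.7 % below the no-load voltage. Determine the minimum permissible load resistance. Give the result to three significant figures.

Output resistance R_th = R_top‖R_bot = (874 × 15.0)/889.0 = 14.75 kΩ.
The fractional drop is R_th/(R_th + R_L); requiring this ≤ 0.0470 gives R_L ≥ R_th(1/0.0470 − 1) = 14.75 × 20.28 = 299 kΩ.

R_L(min) ≈ 299 kΩ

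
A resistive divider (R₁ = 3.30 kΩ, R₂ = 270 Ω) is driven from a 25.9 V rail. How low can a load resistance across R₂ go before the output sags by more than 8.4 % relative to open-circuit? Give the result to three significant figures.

Output resistance R_th = R₁‖R₂ = (3300 × 270)/3570 = 249.6 Ω.
The fractional drop is R_th/(R_th + R_L); requiring this ≤ 0.0840 gives R_L ≥ R_th(1/0.0840 − 1) = 249.6 × 10.90 = 2.72 kΩ.

R_L(min) ≈ 2.72 kΩ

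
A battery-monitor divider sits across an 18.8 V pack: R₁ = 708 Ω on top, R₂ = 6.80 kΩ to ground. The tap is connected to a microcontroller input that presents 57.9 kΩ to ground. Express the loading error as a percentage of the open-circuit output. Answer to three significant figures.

The divider's output (Thévenin) resistance is R₁‖R₂ = 641.2 Ω.
Fractional drop under load = R_th/(R_th + R_L) = 641.2 / (641.2 + 57900) = 0.01095.
So the output falls by 1.10 %.

1.10 %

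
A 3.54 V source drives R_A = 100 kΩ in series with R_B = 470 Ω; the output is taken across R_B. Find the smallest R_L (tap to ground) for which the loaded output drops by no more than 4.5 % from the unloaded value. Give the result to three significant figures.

Output resistance R_th = R_A‖R_B = (100000 × 470)/100500 = 467.8 Ω.
The fractional drop is R_th/(R_th + R_L); requiring this ≤ 0.0450 gives R_L ≥ R_th(1/0.0450 − 1) = 467.8 × 21.22 = 9.93 kΩ.

R_L(min) ≈ 9.93 kΩ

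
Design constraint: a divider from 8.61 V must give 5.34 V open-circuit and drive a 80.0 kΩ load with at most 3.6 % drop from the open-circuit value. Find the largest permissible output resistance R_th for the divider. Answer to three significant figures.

R_th ≤ 2.99 kΩ

Loading drop = R_th/(R_th + R_L) ≤ 0.0360, so R_th ≤ R_L · ε/(1−ε) = 80.0 kΩ × 0.0360/0.9640 = 2.99 kΩ.
(Any R1, R2 with R2/(R1+R2) = 0.620 and R1‖R2 ≤ 2.99 kΩ will meet the spec.)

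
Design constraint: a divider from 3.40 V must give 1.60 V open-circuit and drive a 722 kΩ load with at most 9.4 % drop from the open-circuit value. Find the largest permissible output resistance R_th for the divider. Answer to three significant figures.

Loading drop = R_th/(R_th + R_L) ≤ 0.0940, so R_th ≤ R_L · ε/(1−ε) = 722 kΩ × 0.0940/0.9060 = 74.9 kΩ.

R_th ≤ 74.9 kΩ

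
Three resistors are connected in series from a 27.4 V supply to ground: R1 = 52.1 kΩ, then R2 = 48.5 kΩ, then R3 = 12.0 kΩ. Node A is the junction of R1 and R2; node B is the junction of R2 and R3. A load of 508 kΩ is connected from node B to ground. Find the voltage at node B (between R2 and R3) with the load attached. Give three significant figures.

At node B, R3 is in parallel with the load: R3‖R_L = 11.72 kΩ.
Below node A the resistance is R2 + (R3‖R_L) = 60.22 kΩ, so V_A = 27.4 × 60.22/112.3 = 14.69 V.
Then V_B = V_A × (R3‖R_L)/(R2 + R3‖R_L) = 14.69 × 11.72/60.22 = 2.86 V.

V ≈ 2.86 V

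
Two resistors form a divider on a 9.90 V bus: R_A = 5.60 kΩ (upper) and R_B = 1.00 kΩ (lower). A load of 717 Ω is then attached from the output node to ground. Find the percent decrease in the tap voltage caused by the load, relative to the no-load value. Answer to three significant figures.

54.2 %

The divider's output (Thévenin) resistance is R_A‖R_B = 848.5 Ω.
Fractional drop under load = R_th/(R_th + R_L) = 848.5 / (848.5 + 717) = 0.5420.
So the output falls by 54.2 %.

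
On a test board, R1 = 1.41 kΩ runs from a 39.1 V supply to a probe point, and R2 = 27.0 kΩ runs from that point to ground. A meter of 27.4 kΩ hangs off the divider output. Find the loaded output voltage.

V_out ≈ 35.4 V

The load sits in parallel with R2: R2‖R_L = (27.0 × 27.4) / (27.0 + 27.4) = 13.60 kΩ.
V_out = 39.1 × 13.60 / (1.41 + 13.60) = 39.1 × 13.60/15.01 = 35.4 V.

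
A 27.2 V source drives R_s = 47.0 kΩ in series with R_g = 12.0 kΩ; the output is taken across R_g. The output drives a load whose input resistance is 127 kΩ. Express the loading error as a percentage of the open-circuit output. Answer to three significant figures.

The divider's output (Thévenin) resistance is R_s‖R_g = 9.559 kΩ.
Fractional drop under load = R_th/(R_th + R_L) = 9.559 / (9.559 + 127) = 0.07000.
So the output falls by 7.00 %.

7.00 %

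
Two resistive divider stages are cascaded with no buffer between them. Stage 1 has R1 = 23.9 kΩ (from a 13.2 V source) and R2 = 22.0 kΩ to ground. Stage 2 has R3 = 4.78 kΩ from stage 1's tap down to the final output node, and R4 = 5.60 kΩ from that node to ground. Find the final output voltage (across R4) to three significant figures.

Stage 2 presents R3+R4 = 10.38 kΩ as a load on stage 1's tap.
Stage 1's lower leg becomes R2‖(R3+R4) = 7.053 kΩ, so V_mid = 13.2 × 7.053/30.95 = 3.008 V.
Stage 2 is itself unloaded: V_out = V_mid × R4/(R3+R4) = 3.008 × 5.60/10.38 = 1.62 V.

V_out ≈ 1.62 V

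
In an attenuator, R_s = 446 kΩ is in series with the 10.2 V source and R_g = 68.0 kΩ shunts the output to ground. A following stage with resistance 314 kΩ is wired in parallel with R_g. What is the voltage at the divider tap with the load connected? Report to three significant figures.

V_out ≈ 1.14 V

The load sits in parallel with R_g: R_g‖R_L = (68.0 × 314) / (68.0 + 314) = 55.90 kΩ.
V_out = 10.2 × 55.90 / (446 + 55.90) = 10.2 × 55.90/501.9 = 1.14 V.
(Unloaded it would have been 1.35 V.)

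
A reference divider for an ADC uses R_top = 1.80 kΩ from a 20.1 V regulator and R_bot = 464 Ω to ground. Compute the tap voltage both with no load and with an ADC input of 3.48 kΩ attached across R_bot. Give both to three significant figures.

Unloaded: 4.12 V; loaded: 3.72 V

Open-circuit: V = 20.1 × 464/(1800 + 464) = 4.12 V.
With the load, R_bot becomes R_bot‖R_L = 409.4 Ω, so V = 20.1 × 409.4/2209 = 3.72 V.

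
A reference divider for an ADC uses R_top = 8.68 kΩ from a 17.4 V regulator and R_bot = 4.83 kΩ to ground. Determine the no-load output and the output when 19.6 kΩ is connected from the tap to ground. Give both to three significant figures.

Open-circuit: V = 17.4 × 4.83/(8.68 + 4.83) = 6.22 V.
With the load, R_bot becomes R_bot‖R_L = 3.875 kΩ, so V = 17.4 × 3.875/12.56 = 5.37 V.

Unloaded: 6.22 V; loaded: 5.37 V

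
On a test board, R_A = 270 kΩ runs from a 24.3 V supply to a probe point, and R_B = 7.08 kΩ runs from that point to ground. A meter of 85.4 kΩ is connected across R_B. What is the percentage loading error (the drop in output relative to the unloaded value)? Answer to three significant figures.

7.47 %

The divider's output (Thévenin) resistance is R_A‖R_B = 6.899 kΩ.
Fractional drop under load = R_th/(R_th + R_L) = 6.899 / (6.899 + 85.4) = 0.07475.
So the output falls by 7.47 %.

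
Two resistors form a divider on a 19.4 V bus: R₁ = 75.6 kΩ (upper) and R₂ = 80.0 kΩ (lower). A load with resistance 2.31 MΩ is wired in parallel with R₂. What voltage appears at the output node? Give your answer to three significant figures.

V_out ≈ 9.81 V

The load sits in parallel with R₂: R₂‖R_L = (80.0 × 2310) / (80.0 + 2310) = 77.32 kΩ.
V_out = 19.4 × 77.32 / (75.6 + 77.32) = 19.4 × 77.32/152.9 = 9.81 V.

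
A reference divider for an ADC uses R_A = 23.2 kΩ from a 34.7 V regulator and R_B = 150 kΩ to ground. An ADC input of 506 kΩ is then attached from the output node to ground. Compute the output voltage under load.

V_out ≈ 28.9 V

The load sits in parallel with R_B: R_B‖R_L = (150 × 506) / (150 + 506) = 115.7 kΩ.
V_out = 34.7 × 115.7 / (23.2 + 115.7) = 34.7 × 115.7/138.9 = 28.9 V.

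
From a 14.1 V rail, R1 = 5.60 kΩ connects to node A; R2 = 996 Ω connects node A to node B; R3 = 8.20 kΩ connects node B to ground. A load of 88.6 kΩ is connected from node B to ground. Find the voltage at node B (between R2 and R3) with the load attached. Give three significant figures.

At node B, R3 is in parallel with the load: R3‖R_L = 7505 Ω.
Below node A the resistance is R2 + (R3‖R_L) = 8501 Ω, so V_A = 14.1 × 8501/14100 = 8.501 V.
Then V_B = V_A × (R3‖R_L)/(R2 + R3‖R_L) = 8.501 × 7505/8501 = 7.50 V.

V ≈ 7.50 V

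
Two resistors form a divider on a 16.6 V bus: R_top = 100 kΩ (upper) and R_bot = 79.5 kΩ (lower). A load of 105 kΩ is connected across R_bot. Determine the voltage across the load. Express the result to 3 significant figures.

V_out ≈ 5.17 V

The load sits in parallel with R_bot: R_bot‖R_L = (79.5 × 105) / (79.5 + 105) = 45.24 kΩ.
V_out = 16.6 × 45.24 / (100 + 45.24) = 16.6 × 45.24/145.2 = 5.17 V.
(Unloaded it would have been 7.35 V.)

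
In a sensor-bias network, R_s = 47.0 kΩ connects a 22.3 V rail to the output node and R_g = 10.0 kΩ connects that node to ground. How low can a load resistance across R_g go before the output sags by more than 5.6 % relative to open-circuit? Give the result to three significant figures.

Output resistance R_th = R_s‖R_g = (47.0 × 10.0)/57.00 = 8.246 kΩ.
The fractional drop is R_th/(R_th + R_L); requiring this ≤ 0.0560 gives R_L ≥ R_th(1/0.0560 − 1) = 8.246 × 16.86 = 139 kΩ.

R_L(min) ≈ 139 kΩ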